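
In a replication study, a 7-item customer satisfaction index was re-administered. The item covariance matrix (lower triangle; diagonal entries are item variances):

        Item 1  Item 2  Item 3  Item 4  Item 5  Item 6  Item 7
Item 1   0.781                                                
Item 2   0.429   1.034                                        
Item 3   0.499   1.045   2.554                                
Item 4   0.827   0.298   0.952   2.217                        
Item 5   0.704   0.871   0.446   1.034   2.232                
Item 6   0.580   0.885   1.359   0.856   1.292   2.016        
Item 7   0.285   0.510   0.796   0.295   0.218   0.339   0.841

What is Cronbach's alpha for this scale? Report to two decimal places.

Σσᵢ² = 0.781 + 1.034 + 2.554 + 2.217 + 2.232 + 2.016 + 0.841 = 11.675
Σ_{i<j} σ_ij = 14.520
total variance = 11.675 + 2 × 14.520 = 40.715
α = (k/(k−1))·(1 − Σσᵢ²/total variance) = (7/6)·(1 − 11.675/40.715) = 0.83

Cronbach's alpha = 0.83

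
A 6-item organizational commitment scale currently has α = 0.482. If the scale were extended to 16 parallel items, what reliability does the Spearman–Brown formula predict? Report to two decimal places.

Length factor m = 16/6 = 2.6667
α' = m·α / (1 + (m−1)·α)
   = 16/6 × 0.482 / (1 + (16/6 − 1) × 0.482)
   = 1.2853 / 1.8033 = 0.71

predicted reliability = 0.71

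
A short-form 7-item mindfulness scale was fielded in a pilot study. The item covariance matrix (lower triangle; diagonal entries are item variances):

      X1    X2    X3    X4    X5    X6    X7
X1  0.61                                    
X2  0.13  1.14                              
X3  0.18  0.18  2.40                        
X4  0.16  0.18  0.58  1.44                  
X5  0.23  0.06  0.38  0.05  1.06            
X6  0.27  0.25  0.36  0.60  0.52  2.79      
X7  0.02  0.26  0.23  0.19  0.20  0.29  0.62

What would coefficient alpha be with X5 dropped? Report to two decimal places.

Remaining items: X1, X2, X3, X4, X6, X7 (k = 6).
ΣVar(i) = 0.61 + 1.14 + 2.40 + 1.44 + 2.79 + 0.62 = 9.00
σ²_T = 9.00 + 2 × 3.88 = 16.76
α (item deleted) = (6/5)·(1 − 9.00/16.76) = 0.56

α = 0.56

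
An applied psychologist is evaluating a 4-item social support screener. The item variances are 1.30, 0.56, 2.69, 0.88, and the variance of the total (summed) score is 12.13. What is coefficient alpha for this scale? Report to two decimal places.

coefficient alpha = 0.74

Σσᵢ² = 1.30 + 0.56 + 2.69 + 0.88 = 5.43
α = (k/(k−1))·(1 − Σσᵢ²/σ²_total) = (4/3)·(1 − 5.43/12.13) = 0.74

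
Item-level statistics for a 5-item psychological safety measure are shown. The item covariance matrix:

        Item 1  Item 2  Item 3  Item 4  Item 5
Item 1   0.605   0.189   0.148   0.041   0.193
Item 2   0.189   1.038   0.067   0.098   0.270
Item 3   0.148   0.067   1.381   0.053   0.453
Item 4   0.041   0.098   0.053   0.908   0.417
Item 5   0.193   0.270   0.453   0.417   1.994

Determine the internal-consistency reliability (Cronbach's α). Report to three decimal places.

α = 0.493

sum of item variances = 0.605 + 1.038 + 1.381 + 0.908 + 1.994 = 5.926
Sum of the distinct covariances = 1.929
Var(T) = 5.926 + 2 × 1.929 = 9.784
α = (k/(k−1))·(1 − sum of item variances/Var(T)) = (5/4)·(1 − 5.926/9.784) = 0.493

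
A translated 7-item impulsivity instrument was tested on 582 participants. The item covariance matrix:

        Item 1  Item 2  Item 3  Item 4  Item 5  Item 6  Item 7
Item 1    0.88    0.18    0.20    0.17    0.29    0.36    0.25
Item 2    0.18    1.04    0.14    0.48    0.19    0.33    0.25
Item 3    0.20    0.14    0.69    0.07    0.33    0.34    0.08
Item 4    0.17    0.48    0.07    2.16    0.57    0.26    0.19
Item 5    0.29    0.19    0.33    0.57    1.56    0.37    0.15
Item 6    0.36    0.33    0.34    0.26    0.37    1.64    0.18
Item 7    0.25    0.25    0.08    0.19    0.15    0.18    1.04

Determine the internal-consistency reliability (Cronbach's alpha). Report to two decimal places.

α = 0.63

sum of item variances = 0.88 + 1.04 + 0.69 + 2.16 + 1.56 + 1.64 + 1.04 = 9.01
Sum of the distinct covariances = 5.38
Var(T) = 9.01 + 2 × 5.38 = 19.77
α = (k/(k−1))·(1 − sum of item variances/Var(T)) = (7/6)·(1 − 9.01/19.77) = 0.63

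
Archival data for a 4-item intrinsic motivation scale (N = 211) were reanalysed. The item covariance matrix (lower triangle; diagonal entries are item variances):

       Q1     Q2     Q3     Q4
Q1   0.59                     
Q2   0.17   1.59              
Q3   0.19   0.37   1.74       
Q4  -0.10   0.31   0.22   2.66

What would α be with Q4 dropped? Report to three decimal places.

α = 0.407

Remaining items: Q1, Q2, Q3 (k = 3).
sum of item variances = 0.59 + 1.59 + 1.74 = 3.92
total variance = 3.92 + 2 × 0.73 = 5.38
α (item deleted) = (3/2)·(1 − 3.92/5.38) = 0.407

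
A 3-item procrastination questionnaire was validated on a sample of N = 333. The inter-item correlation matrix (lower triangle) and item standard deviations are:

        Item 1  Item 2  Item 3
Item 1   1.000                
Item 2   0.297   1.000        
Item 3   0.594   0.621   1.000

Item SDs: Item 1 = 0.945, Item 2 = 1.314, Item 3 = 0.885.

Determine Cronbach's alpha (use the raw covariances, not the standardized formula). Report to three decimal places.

Cronbach's alpha = 0.724

Σσ²ᵢ = 0.945² + 1.314² + 0.885² = 3.4028
Covariances σ_ij = r_ij · s_i · s_j:
  σ(Item 1,Item 2) = 0.297 × 0.945 × 1.314 = 0.3688
  σ(Item 1,Item 3) = 0.594 × 0.945 × 0.885 = 0.4968
  σ(Item 2,Item 3) = 0.621 × 1.314 × 0.885 = 0.7222
σ²_T = Σσ²ᵢ + 2·Σσ_ij = 3.4028 + 2 × 1.5878 = 6.5784
α = (3/2)·(1 − 3.4028/6.5784) = 0.724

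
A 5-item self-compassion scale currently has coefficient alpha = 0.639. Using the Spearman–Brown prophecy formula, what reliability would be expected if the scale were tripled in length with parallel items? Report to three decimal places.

Length factor m = 3
α' = m·α / (1 + (m−1)·α)
   = 3 × 0.639 / (1 + (3 − 1) × 0.639)
   = 1.9170 / 2.2780 = 0.842

predicted reliability = 0.842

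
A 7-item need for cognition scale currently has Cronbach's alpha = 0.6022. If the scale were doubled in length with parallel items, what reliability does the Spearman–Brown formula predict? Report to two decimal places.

Length factor m = 2
α' = m·α / (1 + (m−1)·α)
   = 2 × 0.6022 / (1 + (2 − 1) × 0.6022)
   = 1.2044 / 1.6022 = 0.75

predicted reliability = 0.75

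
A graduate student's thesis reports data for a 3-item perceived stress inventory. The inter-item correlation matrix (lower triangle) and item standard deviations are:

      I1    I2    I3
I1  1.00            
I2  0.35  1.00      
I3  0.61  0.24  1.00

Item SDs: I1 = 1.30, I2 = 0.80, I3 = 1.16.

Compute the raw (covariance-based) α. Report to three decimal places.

Σσ²ᵢ = 1.30² + 0.80² + 1.16² = 3.6756
Covariances σ_ij = r_ij · s_i · s_j:
  σ(I1,I2) = 0.35 × 1.30 × 0.80 = 0.3640
  σ(I1,I3) = 0.61 × 1.30 × 1.16 = 0.9199
  σ(I2,I3) = 0.24 × 0.80 × 1.16 = 0.2227
σ²_T = Σσ²ᵢ + 2·Σσ_ij = 3.6756 + 2 × 1.5066 = 6.6888
α = (3/2)·(1 − 3.6756/6.6888) = 0.676

α = 0.676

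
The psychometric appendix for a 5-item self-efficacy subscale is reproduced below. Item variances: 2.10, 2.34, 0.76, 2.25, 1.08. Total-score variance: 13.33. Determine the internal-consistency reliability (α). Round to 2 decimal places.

sum of item variances = 2.10 + 2.34 + 0.76 + 2.25 + 1.08 = 8.53
α = (k/(k−1))·(1 − sum of item variances/σ²_total) = (5/4)·(1 − 8.53/13.33) = 0.45

α = 0.45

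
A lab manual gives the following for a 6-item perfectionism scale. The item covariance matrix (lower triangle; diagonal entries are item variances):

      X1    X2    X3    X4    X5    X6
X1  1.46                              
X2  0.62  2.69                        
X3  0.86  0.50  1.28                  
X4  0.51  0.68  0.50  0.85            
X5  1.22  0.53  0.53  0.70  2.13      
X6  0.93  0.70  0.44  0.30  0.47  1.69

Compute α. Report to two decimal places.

α = 0.78

Σσᵢ² = 1.46 + 2.69 + 1.28 + 0.85 + 2.13 + 1.69 = 10.10
Sum of the distinct covariances = 9.49
σ²_total = 10.10 + 2 × 9.49 = 29.08
α = (k/(k−1))·(1 − Σσᵢ²/σ²_total) = (6/5)·(1 − 10.10/29.08) = 0.78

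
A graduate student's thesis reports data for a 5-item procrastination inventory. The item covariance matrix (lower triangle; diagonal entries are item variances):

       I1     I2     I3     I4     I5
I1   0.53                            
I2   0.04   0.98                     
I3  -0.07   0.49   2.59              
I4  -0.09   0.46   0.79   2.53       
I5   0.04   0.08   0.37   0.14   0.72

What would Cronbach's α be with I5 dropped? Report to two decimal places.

α = 0.44

Remaining items: I1, I2, I3, I4 (k = 4).
Σσᵢ² = 0.53 + 0.98 + 2.59 + 2.53 = 6.63
total variance = 6.63 + 2 × 1.62 = 9.87
α (item deleted) = (4/3)·(1 − 6.63/9.87) = 0.44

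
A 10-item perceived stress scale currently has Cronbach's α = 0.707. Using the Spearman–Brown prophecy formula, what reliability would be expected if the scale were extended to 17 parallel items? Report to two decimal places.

Length factor m = 17/10 = 1.7000
α' = m·α / (1 + (m−1)·α)
   = 17/10 × 0.707 / (1 + (17/10 − 1) × 0.707)
   = 1.2019 / 1.4949 = 0.80

predicted reliability = 0.80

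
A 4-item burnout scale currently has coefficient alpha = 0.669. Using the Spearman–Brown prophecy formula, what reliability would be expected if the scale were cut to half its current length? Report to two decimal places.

predicted reliability = 0.50

Length factor m = 1/2
α' = m·α / (1 − (1−m)·α)
   = 1/2 × 0.669 / (1 − (1 − 1/2) × 0.669)
   = 0.3345 / 0.6655 = 0.50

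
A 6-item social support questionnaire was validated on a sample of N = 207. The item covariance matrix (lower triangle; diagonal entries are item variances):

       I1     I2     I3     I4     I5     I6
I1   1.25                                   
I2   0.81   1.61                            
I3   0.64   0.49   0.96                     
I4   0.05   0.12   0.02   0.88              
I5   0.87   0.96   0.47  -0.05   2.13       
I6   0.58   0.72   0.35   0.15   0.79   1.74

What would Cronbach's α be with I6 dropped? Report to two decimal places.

Remaining items: I1, I2, I3, I4, I5 (k = 5).
Σσ²ᵢ = 1.25 + 1.61 + 0.96 + 0.88 + 2.13 = 6.83
σ²_T = 6.83 + 2 × 4.38 = 15.59
α (item deleted) = (5/4)·(1 − 6.83/15.59) = 0.70

α = 0.70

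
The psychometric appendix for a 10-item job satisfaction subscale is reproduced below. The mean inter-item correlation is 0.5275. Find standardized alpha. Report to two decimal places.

Standardized α = k·r̄ / (1 + (k−1)·r̄) = 10 × 0.5275 / (1 + 9 × 0.5275)
  = 5.2750 / 5.7475 = 0.92

α = 0.92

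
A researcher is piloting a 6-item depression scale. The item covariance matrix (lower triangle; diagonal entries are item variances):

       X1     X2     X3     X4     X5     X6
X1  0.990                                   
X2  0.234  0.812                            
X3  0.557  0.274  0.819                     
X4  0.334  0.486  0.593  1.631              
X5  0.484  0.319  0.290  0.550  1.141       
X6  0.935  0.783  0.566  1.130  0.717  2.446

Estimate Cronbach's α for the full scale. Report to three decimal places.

α = 0.814

sum of item variances = 0.990 + 0.812 + 0.819 + 1.631 + 1.141 + 2.446 = 7.839
Sum of off-diagonal covariances = 8.252
Var(T) = 7.839 + 2 × 8.252 = 24.343
α = (k/(k−1))·(1 − sum of item variances/Var(T)) = (6/5)·(1 − 7.839/24.343) = 0.814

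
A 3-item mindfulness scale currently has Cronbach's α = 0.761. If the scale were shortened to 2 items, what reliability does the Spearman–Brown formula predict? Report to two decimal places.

Length factor m = 2/3 = 0.6667
α' = m·α / (1 − (1−m)·α)
   = 2/3 × 0.761 / (1 − (1 − 2/3) × 0.761)
   = 0.5073 / 0.7463 = 0.68

predicted reliability = 0.68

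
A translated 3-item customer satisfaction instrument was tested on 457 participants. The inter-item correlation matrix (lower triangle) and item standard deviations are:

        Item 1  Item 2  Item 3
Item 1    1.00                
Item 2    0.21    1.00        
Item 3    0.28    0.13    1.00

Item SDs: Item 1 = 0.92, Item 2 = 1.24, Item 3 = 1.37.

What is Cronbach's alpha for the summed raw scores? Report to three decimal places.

Cronbach's alpha = 0.414

Σσ²ᵢ = 0.92² + 1.24² + 1.37² = 4.2609
Covariances σ_ij = r_ij · s_i · s_j:
  σ(Item 1,Item 2) = 0.21 × 0.92 × 1.24 = 0.2396
  σ(Item 1,Item 3) = 0.28 × 0.92 × 1.37 = 0.3529
  σ(Item 2,Item 3) = 0.13 × 1.24 × 1.37 = 0.2208
σ²_T = Σσ²ᵢ + 2·Σσ_ij = 4.2609 + 2 × 0.8133 = 5.8875
α = (3/2)·(1 − 4.2609/5.8875) = 0.414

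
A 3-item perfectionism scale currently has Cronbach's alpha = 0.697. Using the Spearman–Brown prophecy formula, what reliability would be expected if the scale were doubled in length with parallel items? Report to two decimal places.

predicted reliability = 0.82

Length factor m = 2
α' = m·α / (1 + (m−1)·α)
   = 2 × 0.697 / (1 + (2 − 1) × 0.697)
   = 1.3940 / 1.6970 = 0.82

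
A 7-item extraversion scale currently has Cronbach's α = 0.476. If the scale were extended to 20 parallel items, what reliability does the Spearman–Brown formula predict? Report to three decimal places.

predicted reliability = 0.722

Length factor m = 20/7 = 2.8571
α' = m·α / (1 + (m−1)·α)
   = 20/7 × 0.476 / (1 + (20/7 − 1) × 0.476)
   = 1.3600 / 1.8840 = 0.722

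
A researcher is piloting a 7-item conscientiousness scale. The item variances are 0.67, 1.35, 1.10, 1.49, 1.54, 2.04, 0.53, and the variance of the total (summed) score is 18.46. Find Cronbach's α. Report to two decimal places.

Σσ²ᵢ = 0.67 + 1.35 + 1.10 + 1.49 + 1.54 + 2.04 + 0.53 = 8.72
α = (k/(k−1))·(1 − Σσ²ᵢ/σ²_T) = (7/6)·(1 − 8.72/18.46) = 0.62

Cronbach's α = 0.62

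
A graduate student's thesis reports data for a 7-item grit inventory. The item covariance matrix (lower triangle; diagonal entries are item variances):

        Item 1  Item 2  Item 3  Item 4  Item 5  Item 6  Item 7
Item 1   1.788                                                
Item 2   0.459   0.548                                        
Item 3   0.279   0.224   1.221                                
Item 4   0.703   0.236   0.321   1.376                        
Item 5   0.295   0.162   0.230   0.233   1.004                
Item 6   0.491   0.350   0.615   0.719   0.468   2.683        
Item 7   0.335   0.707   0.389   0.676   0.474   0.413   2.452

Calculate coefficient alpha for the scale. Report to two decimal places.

coefficient alpha = 0.72

Σσ²ᵢ = 1.788 + 0.548 + 1.221 + 1.376 + 1.004 + 2.683 + 2.452 = 11.072
Sum of off-diagonal covariances = 8.779
σ²_total = 11.072 + 2 × 8.779 = 28.630
α = (k/(k−1))·(1 − Σσ²ᵢ/σ²_total) = (7/6)·(1 − 11.072/28.630) = 0.72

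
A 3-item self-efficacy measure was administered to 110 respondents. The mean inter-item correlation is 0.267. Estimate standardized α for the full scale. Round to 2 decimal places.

Standardized α = k·r̄ / (1 + (k−1)·r̄) = 3 × 0.267 / (1 + 2 × 0.267)
  = 0.8010 / 1.5340 = 0.52

α = 0.52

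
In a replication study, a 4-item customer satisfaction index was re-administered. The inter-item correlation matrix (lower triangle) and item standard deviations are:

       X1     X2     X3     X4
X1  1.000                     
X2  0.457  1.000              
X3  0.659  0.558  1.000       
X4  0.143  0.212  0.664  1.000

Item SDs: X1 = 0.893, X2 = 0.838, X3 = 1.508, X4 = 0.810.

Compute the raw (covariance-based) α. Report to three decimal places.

α = 0.766

Σσ²ᵢ = 0.893² + 0.838² + 1.508² + 0.810² = 4.4299
Covariances σ_ij = r_ij · s_i · s_j:
  σ(X1,X2) = 0.457 × 0.893 × 0.838 = 0.3420
  σ(X1,X3) = 0.659 × 0.893 × 1.508 = 0.8874
  σ(X1,X4) = 0.143 × 0.893 × 0.810 = 0.1034
  σ(X2,X3) = 0.558 × 0.838 × 1.508 = 0.7051
  σ(X2,X4) = 0.212 × 0.838 × 0.810 = 0.1439
  σ(X3,X4) = 0.664 × 1.508 × 0.810 = 0.8111
σ²_T = Σσ²ᵢ + 2·Σσ_ij = 4.4299 + 2 × 2.9929 = 10.4157
α = (4/3)·(1 − 4.4299/10.4157) = 0.766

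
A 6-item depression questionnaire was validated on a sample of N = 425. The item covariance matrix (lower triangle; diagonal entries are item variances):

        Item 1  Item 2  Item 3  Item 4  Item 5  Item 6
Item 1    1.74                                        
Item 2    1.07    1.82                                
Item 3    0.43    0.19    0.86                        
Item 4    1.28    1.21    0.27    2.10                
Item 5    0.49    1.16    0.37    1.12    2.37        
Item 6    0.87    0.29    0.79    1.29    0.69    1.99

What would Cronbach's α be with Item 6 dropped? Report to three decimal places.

Remaining items: Item 1, Item 2, Item 3, Item 4, Item 5 (k = 5).
ΣVar(i) = 1.74 + 1.82 + 0.86 + 2.10 + 2.37 = 8.89
total variance = 8.89 + 2 × 7.59 = 24.07
α (item deleted) = (5/4)·(1 − 8.89/24.07) = 0.788

α = 0.788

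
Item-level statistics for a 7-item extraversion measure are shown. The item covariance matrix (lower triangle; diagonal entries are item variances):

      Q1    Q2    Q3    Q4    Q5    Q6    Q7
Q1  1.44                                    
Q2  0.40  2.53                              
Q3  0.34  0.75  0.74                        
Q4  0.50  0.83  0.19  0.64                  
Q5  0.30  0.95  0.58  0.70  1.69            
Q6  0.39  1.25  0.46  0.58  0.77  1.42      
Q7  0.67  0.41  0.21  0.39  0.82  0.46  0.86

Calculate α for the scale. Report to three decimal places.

α = 0.839

sum of item variances = 1.44 + 2.53 + 0.74 + 0.64 + 1.69 + 1.42 + 0.86 = 9.32
Sum of off-diagonal covariances = 11.95
total variance = 9.32 + 2 × 11.95 = 33.22
α = (k/(k−1))·(1 − sum of item variances/total variance) = (7/6)·(1 − 9.32/33.22) = 0.839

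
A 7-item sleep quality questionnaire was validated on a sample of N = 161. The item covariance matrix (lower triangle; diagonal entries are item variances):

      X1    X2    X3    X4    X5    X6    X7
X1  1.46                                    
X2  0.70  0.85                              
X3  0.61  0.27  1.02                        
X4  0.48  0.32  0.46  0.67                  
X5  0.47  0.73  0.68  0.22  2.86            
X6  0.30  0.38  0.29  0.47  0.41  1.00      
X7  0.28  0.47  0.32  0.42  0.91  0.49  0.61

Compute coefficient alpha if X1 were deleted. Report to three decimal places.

Remaining items: X2, X3, X4, X5, X6, X7 (k = 6).
Σσ²ᵢ = 0.85 + 1.02 + 0.67 + 2.86 + 1.00 + 0.61 = 7.01
σ²_total = 7.01 + 2 × 6.84 = 20.69
α (item deleted) = (6/5)·(1 − 7.01/20.69) = 0.793

α = 0.793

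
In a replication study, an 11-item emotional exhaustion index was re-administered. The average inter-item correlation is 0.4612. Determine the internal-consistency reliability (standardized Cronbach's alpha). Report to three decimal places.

Standardized α = k·r̄ / (1 + (k−1)·r̄) = 11 × 0.4612 / (1 + 10 × 0.4612)
  = 5.0732 / 5.6120 = 0.904

standardized Cronbach's alpha = 0.904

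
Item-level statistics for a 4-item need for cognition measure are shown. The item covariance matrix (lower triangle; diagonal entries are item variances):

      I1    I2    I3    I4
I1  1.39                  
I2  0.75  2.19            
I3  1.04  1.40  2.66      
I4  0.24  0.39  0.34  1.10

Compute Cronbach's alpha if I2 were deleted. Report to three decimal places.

Remaining items: I1, I3, I4 (k = 3).
Σσᵢ² = 1.39 + 2.66 + 1.10 = 5.15
σ²_total = 5.15 + 2 × 1.62 = 8.39
α (item deleted) = (3/2)·(1 − 5.15/8.39) = 0.579

α = 0.579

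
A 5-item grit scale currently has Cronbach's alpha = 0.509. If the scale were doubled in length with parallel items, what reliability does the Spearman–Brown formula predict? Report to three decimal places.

Length factor m = 2
α' = m·α / (1 + (m−1)·α)
   = 2 × 0.509 / (1 + (2 − 1) × 0.509)
   = 1.0180 / 1.5090 = 0.675

predicted reliability = 0.675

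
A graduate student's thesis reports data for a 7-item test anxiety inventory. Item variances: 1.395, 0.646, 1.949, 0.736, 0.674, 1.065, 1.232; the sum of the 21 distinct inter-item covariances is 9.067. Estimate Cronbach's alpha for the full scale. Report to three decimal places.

Cronbach's alpha = 0.819

Σσ²ᵢ = 1.395 + 0.646 + 1.949 + 0.736 + 0.674 + 1.065 + 1.232 = 7.697
Sum of distinct covariances = 9.067
Var(T) = Σσ²ᵢ + 2·Σcov = 7.697 + 2 × 9.067 = 25.831
α = (7/6)·(1 − 7.697/25.831) = 0.819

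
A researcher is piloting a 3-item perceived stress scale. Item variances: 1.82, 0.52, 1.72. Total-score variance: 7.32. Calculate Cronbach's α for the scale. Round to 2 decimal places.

Σσ²ᵢ = 1.82 + 0.52 + 1.72 = 4.06
α = (k/(k−1))·(1 − Σσ²ᵢ/σ²_T) = (3/2)·(1 − 4.06/7.32) = 0.67

Cronbach's α = 0.67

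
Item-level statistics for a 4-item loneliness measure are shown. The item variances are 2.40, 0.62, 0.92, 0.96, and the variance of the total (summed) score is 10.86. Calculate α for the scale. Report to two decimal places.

sum of item variances = 2.40 + 0.62 + 0.92 + 0.96 = 4.90
α = (k/(k−1))·(1 − sum of item variances/Var(T)) = (4/3)·(1 − 4.90/10.86) = 0.73

α = 0.73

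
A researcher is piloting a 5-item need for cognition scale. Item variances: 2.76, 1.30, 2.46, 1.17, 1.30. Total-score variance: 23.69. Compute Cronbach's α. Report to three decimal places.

Σσᵢ² = 2.76 + 1.30 + 2.46 + 1.17 + 1.30 = 8.99
α = (k/(k−1))·(1 − Σσᵢ²/σ²_total) = (5/4)·(1 − 8.99/23.69) = 0.776

α = 0.776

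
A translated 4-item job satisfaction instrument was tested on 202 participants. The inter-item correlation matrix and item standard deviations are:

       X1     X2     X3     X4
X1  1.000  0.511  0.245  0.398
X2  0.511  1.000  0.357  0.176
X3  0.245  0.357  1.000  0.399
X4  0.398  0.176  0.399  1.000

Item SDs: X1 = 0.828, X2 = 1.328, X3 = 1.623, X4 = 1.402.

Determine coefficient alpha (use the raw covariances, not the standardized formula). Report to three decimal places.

coefficient alpha = 0.651

Σσ²ᵢ = 0.828² + 1.328² + 1.623² + 1.402² = 7.0489
Covariances σ_ij = r_ij · s_i · s_j:
  σ(X1,X2) = 0.511 × 0.828 × 1.328 = 0.5619
  σ(X1,X3) = 0.245 × 0.828 × 1.623 = 0.3292
  σ(X1,X4) = 0.398 × 0.828 × 1.402 = 0.4620
  σ(X2,X3) = 0.357 × 1.328 × 1.623 = 0.7695
  σ(X2,X4) = 0.176 × 1.328 × 1.402 = 0.3277
  σ(X3,X4) = 0.399 × 1.623 × 1.402 = 0.9079
σ²_T = Σσ²ᵢ + 2·Σσ_ij = 7.0489 + 2 × 3.3582 = 13.7653
α = (4/3)·(1 − 7.0489/13.7653) = 0.651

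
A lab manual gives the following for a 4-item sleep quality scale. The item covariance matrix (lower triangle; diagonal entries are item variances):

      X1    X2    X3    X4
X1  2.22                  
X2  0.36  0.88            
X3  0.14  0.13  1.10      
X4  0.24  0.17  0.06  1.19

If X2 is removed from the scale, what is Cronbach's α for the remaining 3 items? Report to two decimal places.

Remaining items: X1, X3, X4 (k = 3).
ΣVar(i) = 2.22 + 1.10 + 1.19 = 4.51
σ²_T = 4.51 + 2 × 0.44 = 5.39
α (item deleted) = (3/2)·(1 − 4.51/5.39) = 0.24

Cronbach's α = 0.24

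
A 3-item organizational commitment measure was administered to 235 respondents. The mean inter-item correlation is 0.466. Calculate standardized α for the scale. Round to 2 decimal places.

α = 0.72

Standardized α = k·r̄ / (1 + (k−1)·r̄) = 3 × 0.466 / (1 + 2 × 0.466)
  = 1.3980 / 1.9320 = 0.72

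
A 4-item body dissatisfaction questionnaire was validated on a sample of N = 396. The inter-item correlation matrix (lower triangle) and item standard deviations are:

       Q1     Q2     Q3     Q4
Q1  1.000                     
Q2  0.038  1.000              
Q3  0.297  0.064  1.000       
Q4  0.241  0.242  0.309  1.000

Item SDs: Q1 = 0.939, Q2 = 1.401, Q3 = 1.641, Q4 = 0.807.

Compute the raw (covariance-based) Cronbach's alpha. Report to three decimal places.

Σσ²ᵢ = 0.939² + 1.401² + 1.641² + 0.807² = 6.1887
Covariances σ_ij = r_ij · s_i · s_j:
  σ(Q1,Q2) = 0.038 × 0.939 × 1.401 = 0.0500
  σ(Q1,Q3) = 0.297 × 0.939 × 1.641 = 0.4576
  σ(Q1,Q4) = 0.241 × 0.939 × 0.807 = 0.1826
  σ(Q2,Q3) = 0.064 × 1.401 × 1.641 = 0.1471
  σ(Q2,Q4) = 0.242 × 1.401 × 0.807 = 0.2736
  σ(Q3,Q4) = 0.309 × 1.641 × 0.807 = 0.4092
σ²_T = Σσ²ᵢ + 2·Σσ_ij = 6.1887 + 2 × 1.5201 = 9.2289
α = (4/3)·(1 − 6.1887/9.2289) = 0.439

α = 0.439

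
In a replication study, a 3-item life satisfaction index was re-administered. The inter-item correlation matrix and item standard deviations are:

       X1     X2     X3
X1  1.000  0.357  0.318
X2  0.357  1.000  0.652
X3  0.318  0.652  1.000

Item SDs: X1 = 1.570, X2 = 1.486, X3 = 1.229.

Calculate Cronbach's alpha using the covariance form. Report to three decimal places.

Cronbach's alpha = 0.690

Σσ²ᵢ = 1.570² + 1.486² + 1.229² = 6.1835
Covariances σ_ij = r_ij · s_i · s_j:
  σ(X1,X2) = 0.357 × 1.570 × 1.486 = 0.8329
  σ(X1,X3) = 0.318 × 1.570 × 1.229 = 0.6136
  σ(X2,X3) = 0.652 × 1.486 × 1.229 = 1.1907
σ²_T = Σσ²ᵢ + 2·Σσ_ij = 6.1835 + 2 × 2.6372 = 11.4579
α = (3/2)·(1 − 6.1835/11.4579) = 0.690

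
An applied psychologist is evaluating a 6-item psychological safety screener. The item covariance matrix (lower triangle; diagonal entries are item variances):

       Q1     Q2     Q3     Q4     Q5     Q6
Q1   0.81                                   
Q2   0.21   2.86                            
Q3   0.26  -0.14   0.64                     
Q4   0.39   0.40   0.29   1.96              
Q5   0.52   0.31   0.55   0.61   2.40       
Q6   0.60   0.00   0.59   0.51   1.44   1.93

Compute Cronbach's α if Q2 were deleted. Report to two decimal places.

α = 0.75

Remaining items: Q1, Q3, Q4, Q5, Q6 (k = 5).
ΣVar(i) = 0.81 + 0.64 + 1.96 + 2.40 + 1.93 = 7.74
σ²_T = 7.74 + 2 × 5.76 = 19.26
α (item deleted) = (5/4)·(1 − 7.74/19.26) = 0.75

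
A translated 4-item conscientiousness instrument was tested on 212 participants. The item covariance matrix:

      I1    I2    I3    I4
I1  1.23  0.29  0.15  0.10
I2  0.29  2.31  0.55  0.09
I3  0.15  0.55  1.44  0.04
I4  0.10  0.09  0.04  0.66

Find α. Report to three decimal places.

sum of item variances = 1.23 + 2.31 + 1.44 + 0.66 = 5.64
Σ_{i<j} σ_ij = 1.22
total variance = 5.64 + 2 × 1.22 = 8.08
α = (k/(k−1))·(1 − sum of item variances/total variance) = (4/3)·(1 − 5.64/8.08) = 0.403

α = 0.403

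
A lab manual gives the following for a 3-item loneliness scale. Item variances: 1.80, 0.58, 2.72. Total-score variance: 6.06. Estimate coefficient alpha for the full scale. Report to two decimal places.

sum of item variances = 1.80 + 0.58 + 2.72 = 5.10
α = (k/(k−1))·(1 − sum of item variances/total variance) = (3/2)·(1 − 5.10/6.06) = 0.24

α = 0.24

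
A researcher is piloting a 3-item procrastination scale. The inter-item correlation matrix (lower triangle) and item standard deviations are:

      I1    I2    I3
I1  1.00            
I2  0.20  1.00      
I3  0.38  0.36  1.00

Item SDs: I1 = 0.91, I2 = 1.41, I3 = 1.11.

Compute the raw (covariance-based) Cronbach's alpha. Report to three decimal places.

Cronbach's alpha = 0.559

Σσ²ᵢ = 0.91² + 1.41² + 1.11² = 4.0483
Covariances σ_ij = r_ij · s_i · s_j:
  σ(I1,I2) = 0.20 × 0.91 × 1.41 = 0.2566
  σ(I1,I3) = 0.38 × 0.91 × 1.11 = 0.3838
  σ(I2,I3) = 0.36 × 1.41 × 1.11 = 0.5634
σ²_T = Σσ²ᵢ + 2·Σσ_ij = 4.0483 + 2 × 1.2038 = 6.4559
α = (3/2)·(1 − 4.0483/6.4559) = 0.559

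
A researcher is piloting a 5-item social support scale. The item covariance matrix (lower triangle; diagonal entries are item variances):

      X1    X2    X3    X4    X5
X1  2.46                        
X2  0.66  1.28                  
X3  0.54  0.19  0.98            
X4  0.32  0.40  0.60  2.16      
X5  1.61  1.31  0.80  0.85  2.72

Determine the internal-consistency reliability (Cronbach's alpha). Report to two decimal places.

ΣVar(i) = 2.46 + 1.28 + 0.98 + 2.16 + 2.72 = 9.60
Sum of off-diagonal covariances = 7.28
total variance = 9.60 + 2 × 7.28 = 24.16
α = (k/(k−1))·(1 − ΣVar(i)/total variance) = (5/4)·(1 − 9.60/24.16) = 0.75

α = 0.75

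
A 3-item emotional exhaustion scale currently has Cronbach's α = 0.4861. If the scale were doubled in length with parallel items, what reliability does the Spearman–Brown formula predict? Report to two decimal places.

predicted reliability = 0.65

Length factor m = 2
α' = m·α / (1 + (m−1)·α)
   = 2 × 0.4861 / (1 + (2 − 1) × 0.4861)
   = 0.9722 / 1.4861 = 0.65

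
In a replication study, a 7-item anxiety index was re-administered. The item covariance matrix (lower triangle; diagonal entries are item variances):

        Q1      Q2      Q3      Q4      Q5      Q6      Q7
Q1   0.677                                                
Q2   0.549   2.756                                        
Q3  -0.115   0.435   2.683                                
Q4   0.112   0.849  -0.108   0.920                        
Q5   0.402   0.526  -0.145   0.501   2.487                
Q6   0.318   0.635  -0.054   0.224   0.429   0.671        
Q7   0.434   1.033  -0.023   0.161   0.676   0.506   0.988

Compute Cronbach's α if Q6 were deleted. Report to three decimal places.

Remaining items: Q1, Q2, Q3, Q4, Q5, Q7 (k = 6).
sum of item variances = 0.677 + 2.756 + 2.683 + 0.920 + 2.487 + 0.988 = 10.511
σ²_T = 10.511 + 2 × 5.287 = 21.085
α (item deleted) = (6/5)·(1 − 10.511/21.085) = 0.602

α = 0.602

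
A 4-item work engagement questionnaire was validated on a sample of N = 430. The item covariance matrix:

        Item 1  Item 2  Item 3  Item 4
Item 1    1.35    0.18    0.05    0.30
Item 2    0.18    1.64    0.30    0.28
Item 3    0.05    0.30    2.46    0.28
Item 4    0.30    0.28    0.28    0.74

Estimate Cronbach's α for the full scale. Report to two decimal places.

Σσ²ᵢ = 1.35 + 1.64 + 2.46 + 0.74 = 6.19
Sum of off-diagonal covariances = 1.39
Var(T) = 6.19 + 2 × 1.39 = 8.97
α = (k/(k−1))·(1 − Σσ²ᵢ/Var(T)) = (4/3)·(1 − 6.19/8.97) = 0.41

Cronbach's α = 0.41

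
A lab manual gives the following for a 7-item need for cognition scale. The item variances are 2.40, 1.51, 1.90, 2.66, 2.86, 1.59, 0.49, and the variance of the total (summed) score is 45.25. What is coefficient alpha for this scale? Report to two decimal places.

ΣVar(i) = 2.40 + 1.51 + 1.90 + 2.66 + 2.86 + 1.59 + 0.49 = 13.41
α = (k/(k−1))·(1 − ΣVar(i)/σ²_T) = (7/6)·(1 − 13.41/45.25) = 0.82

α = 0.82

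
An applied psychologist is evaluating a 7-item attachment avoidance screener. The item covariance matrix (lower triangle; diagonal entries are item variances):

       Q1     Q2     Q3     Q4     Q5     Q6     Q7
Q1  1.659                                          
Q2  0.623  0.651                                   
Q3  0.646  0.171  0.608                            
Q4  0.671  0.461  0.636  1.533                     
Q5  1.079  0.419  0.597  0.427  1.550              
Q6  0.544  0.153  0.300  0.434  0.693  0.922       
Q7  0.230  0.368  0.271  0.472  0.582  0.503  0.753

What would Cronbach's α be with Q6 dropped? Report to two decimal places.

α = 0.83

Remaining items: Q1, Q2, Q3, Q4, Q5, Q7 (k = 6).
Σσ²ᵢ = 1.659 + 0.651 + 0.608 + 1.533 + 1.550 + 0.753 = 6.754
total variance = 6.754 + 2 × 7.653 = 22.060
α (item deleted) = (6/5)·(1 − 6.754/22.060) = 0.83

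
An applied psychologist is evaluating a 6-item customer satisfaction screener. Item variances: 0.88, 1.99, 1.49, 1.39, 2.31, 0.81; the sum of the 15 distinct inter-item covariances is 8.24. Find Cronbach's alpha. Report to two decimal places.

α = 0.78

sum of item variances = 0.88 + 1.99 + 1.49 + 1.39 + 2.31 + 0.81 = 8.87
Sum of distinct covariances = 8.24
σ²_total = sum of item variances + 2·Σcov = 8.87 + 2 × 8.24 = 25.35
α = (6/5)·(1 − 8.87/25.35) = 0.78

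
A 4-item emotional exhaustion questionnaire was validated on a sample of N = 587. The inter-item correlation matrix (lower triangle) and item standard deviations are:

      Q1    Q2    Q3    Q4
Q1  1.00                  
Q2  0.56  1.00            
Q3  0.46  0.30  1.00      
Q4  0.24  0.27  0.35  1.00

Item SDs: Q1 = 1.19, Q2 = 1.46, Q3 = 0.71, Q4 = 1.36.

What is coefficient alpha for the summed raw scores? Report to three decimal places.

coefficient alpha = 0.665

Σσ²ᵢ = 1.19² + 1.46² + 0.71² + 1.36² = 5.9014
Covariances σ_ij = r_ij · s_i · s_j:
  σ(Q1,Q2) = 0.56 × 1.19 × 1.46 = 0.9729
  σ(Q1,Q3) = 0.46 × 1.19 × 0.71 = 0.3887
  σ(Q1,Q4) = 0.24 × 1.19 × 1.36 = 0.3884
  σ(Q2,Q3) = 0.30 × 1.46 × 0.71 = 0.3110
  σ(Q2,Q4) = 0.27 × 1.46 × 1.36 = 0.5361
  σ(Q3,Q4) = 0.35 × 0.71 × 1.36 = 0.3380
σ²_T = Σσ²ᵢ + 2·Σσ_ij = 5.9014 + 2 × 2.9351 = 11.7716
α = (4/3)·(1 − 5.9014/11.7716) = 0.665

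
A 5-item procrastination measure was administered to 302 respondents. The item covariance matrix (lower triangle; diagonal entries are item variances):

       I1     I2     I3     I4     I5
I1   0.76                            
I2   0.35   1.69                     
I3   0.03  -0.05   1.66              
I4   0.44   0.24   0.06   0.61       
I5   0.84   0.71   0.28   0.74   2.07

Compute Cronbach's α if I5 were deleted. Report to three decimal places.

α = 0.416

Remaining items: I1, I2, I3, I4 (k = 4).
Σσ²ᵢ = 0.76 + 1.69 + 1.66 + 0.61 = 4.72
σ²_total = 4.72 + 2 × 1.07 = 6.86
α (item deleted) = (4/3)·(1 − 4.72/6.86) = 0.416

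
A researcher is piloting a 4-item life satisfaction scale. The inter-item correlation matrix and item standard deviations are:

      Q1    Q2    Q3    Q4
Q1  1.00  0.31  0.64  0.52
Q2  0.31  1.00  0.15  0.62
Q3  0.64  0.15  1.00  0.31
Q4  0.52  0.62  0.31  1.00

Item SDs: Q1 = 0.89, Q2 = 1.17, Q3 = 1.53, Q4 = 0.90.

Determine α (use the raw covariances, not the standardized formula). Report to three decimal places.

α = 0.703

Σσ²ᵢ = 0.89² + 1.17² + 1.53² + 0.90² = 5.3119
Covariances σ_ij = r_ij · s_i · s_j:
  σ(Q1,Q2) = 0.31 × 0.89 × 1.17 = 0.3228
  σ(Q1,Q3) = 0.64 × 0.89 × 1.53 = 0.8715
  σ(Q1,Q4) = 0.52 × 0.89 × 0.90 = 0.4165
  σ(Q2,Q3) = 0.15 × 1.17 × 1.53 = 0.2685
  σ(Q2,Q4) = 0.62 × 1.17 × 0.90 = 0.6529
  σ(Q3,Q4) = 0.31 × 1.53 × 0.90 = 0.4269
σ²_T = Σσ²ᵢ + 2·Σσ_ij = 5.3119 + 2 × 2.9591 = 11.2301
α = (4/3)·(1 − 5.3119/11.2301) = 0.703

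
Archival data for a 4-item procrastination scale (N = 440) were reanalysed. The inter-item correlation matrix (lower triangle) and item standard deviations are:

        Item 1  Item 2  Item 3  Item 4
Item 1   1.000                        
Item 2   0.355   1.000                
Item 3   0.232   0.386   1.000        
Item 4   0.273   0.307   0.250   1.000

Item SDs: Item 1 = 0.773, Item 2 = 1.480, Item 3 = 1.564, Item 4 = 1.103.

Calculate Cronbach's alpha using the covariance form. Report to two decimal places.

Σσ²ᵢ = 0.773² + 1.480² + 1.564² + 1.103² = 6.4506
Covariances σ_ij = r_ij · s_i · s_j:
  σ(Item 1,Item 2) = 0.355 × 0.773 × 1.480 = 0.4061
  σ(Item 1,Item 3) = 0.232 × 0.773 × 1.564 = 0.2805
  σ(Item 1,Item 4) = 0.273 × 0.773 × 1.103 = 0.2328
  σ(Item 2,Item 3) = 0.386 × 1.480 × 1.564 = 0.8935
  σ(Item 2,Item 4) = 0.307 × 1.480 × 1.103 = 0.5012
  σ(Item 3,Item 4) = 0.250 × 1.564 × 1.103 = 0.4313
σ²_T = Σσ²ᵢ + 2·Σσ_ij = 6.4506 + 2 × 2.7454 = 11.9414
α = (4/3)·(1 − 6.4506/11.9414) = 0.61

Cronbach's alpha = 0.61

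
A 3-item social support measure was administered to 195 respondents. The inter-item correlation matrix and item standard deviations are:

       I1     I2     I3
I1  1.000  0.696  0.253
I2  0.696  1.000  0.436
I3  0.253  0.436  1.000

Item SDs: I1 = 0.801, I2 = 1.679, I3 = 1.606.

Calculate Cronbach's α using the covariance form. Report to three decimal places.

Σσ²ᵢ = 0.801² + 1.679² + 1.606² = 6.0399
Covariances σ_ij = r_ij · s_i · s_j:
  σ(I1,I2) = 0.696 × 0.801 × 1.679 = 0.9360
  σ(I1,I3) = 0.253 × 0.801 × 1.606 = 0.3255
  σ(I2,I3) = 0.436 × 1.679 × 1.606 = 1.1757
σ²_T = Σσ²ᵢ + 2·Σσ_ij = 6.0399 + 2 × 2.4372 = 10.9143
α = (3/2)·(1 − 6.0399/10.9143) = 0.670

Cronbach's α = 0.670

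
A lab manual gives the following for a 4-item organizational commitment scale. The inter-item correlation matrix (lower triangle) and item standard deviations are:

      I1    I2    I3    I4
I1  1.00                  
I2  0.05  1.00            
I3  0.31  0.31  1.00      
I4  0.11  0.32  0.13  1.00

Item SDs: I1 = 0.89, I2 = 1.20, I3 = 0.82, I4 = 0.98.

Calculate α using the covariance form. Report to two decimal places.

Σσ²ᵢ = 0.89² + 1.20² + 0.82² + 0.98² = 3.8649
Covariances σ_ij = r_ij · s_i · s_j:
  σ(I1,I2) = 0.05 × 0.89 × 1.20 = 0.0534
  σ(I1,I3) = 0.31 × 0.89 × 0.82 = 0.2262
  σ(I1,I4) = 0.11 × 0.89 × 0.98 = 0.0959
  σ(I2,I3) = 0.31 × 1.20 × 0.82 = 0.3050
  σ(I2,I4) = 0.32 × 1.20 × 0.98 = 0.3763
  σ(I3,I4) = 0.13 × 0.82 × 0.98 = 0.1045
σ²_T = Σσ²ᵢ + 2·Σσ_ij = 3.8649 + 2 × 1.1613 = 6.1875
α = (4/3)·(1 − 3.8649/6.1875) = 0.50

α = 0.50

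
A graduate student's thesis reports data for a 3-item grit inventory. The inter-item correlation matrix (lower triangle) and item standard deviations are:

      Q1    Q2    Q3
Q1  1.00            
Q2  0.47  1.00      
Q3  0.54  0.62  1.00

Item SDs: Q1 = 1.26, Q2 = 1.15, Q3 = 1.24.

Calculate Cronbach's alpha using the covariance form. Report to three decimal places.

Σσ²ᵢ = 1.26² + 1.15² + 1.24² = 4.4477
Covariances σ_ij = r_ij · s_i · s_j:
  σ(Q1,Q2) = 0.47 × 1.26 × 1.15 = 0.6810
  σ(Q1,Q3) = 0.54 × 1.26 × 1.24 = 0.8437
  σ(Q2,Q3) = 0.62 × 1.15 × 1.24 = 0.8841
σ²_T = Σσ²ᵢ + 2·Σσ_ij = 4.4477 + 2 × 2.4088 = 9.2653
α = (3/2)·(1 − 4.4477/9.2653) = 0.780

α = 0.780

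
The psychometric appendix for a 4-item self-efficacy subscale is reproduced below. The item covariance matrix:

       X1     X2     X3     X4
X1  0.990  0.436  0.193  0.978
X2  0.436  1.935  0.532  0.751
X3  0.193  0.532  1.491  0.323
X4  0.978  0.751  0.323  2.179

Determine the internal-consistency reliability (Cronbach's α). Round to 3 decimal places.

α = 0.658

sum of item variances = 0.990 + 1.935 + 1.491 + 2.179 = 6.595
Sum of the distinct covariances = 3.213
σ²_T = 6.595 + 2 × 3.213 = 13.021
α = (k/(k−1))·(1 − sum of item variances/σ²_T) = (4/3)·(1 − 6.595/13.021) = 0.658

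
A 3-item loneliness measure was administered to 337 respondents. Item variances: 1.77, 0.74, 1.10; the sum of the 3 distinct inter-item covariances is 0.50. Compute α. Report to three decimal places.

α = 0.325

ΣVar(i) = 1.77 + 0.74 + 1.10 = 3.61
Sum of distinct covariances = 0.50
σ²_total = ΣVar(i) + 2·Σcov = 3.61 + 2 × 0.50 = 4.61
α = (3/2)·(1 − 3.61/4.61) = 0.325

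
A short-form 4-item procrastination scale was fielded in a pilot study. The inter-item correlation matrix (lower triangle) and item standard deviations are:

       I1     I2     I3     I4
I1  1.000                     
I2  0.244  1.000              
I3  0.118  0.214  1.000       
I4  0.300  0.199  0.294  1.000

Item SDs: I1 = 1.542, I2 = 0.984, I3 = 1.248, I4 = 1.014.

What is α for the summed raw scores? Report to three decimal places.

α = 0.521

Σσ²ᵢ = 1.542² + 0.984² + 1.248² + 1.014² = 5.9317
Covariances σ_ij = r_ij · s_i · s_j:
  σ(I1,I2) = 0.244 × 1.542 × 0.984 = 0.3702
  σ(I1,I3) = 0.118 × 1.542 × 1.248 = 0.2271
  σ(I1,I4) = 0.300 × 1.542 × 1.014 = 0.4691
  σ(I2,I3) = 0.214 × 0.984 × 1.248 = 0.2628
  σ(I2,I4) = 0.199 × 0.984 × 1.014 = 0.1986
  σ(I3,I4) = 0.294 × 1.248 × 1.014 = 0.3720
σ²_T = Σσ²ᵢ + 2·Σσ_ij = 5.9317 + 2 × 1.8998 = 9.7313
α = (4/3)·(1 − 5.9317/9.7313) = 0.521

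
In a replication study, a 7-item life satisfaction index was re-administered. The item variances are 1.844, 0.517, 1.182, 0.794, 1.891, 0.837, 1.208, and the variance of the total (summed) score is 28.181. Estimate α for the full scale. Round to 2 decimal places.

α = 0.82

sum of item variances = 1.844 + 0.517 + 1.182 + 0.794 + 1.891 + 0.837 + 1.208 = 8.273
α = (k/(k−1))·(1 − sum of item variances/total variance) = (7/6)·(1 − 8.273/28.181) = 0.82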